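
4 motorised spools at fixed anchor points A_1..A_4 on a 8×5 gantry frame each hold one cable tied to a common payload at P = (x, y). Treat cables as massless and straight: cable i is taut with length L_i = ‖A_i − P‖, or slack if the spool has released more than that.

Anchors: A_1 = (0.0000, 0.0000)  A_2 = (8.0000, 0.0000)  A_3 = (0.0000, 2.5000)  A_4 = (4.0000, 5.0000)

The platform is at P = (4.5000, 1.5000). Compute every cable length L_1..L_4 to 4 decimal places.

L_1: Δ = A_1−P = (-4.5000, -1.5000) → ‖Δ‖ = √22.5000 = 4.7434
L_2: Δ = A_2−P = (3.5000, -1.5000) → ‖Δ‖ = √14.5000 = 3.8079
L_3: Δ = A_3−P = (-4.5000, 1.0000) → ‖Δ‖ = √21.2500 = 4.6098
L_4: Δ = A_4−P = (-0.5000, 3.5000) → ‖Δ‖ = √12.5000 = 3.5355

(4.7434, 3.8079, 4.6098, 3.5355)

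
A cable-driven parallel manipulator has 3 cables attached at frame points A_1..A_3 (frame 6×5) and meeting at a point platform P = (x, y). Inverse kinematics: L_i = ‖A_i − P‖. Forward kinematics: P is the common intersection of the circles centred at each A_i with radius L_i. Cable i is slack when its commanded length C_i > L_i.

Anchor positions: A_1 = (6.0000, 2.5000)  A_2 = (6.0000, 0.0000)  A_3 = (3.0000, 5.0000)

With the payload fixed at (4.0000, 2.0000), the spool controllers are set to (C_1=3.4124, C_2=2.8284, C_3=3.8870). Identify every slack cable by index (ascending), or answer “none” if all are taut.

1, 3

cable 1: √((2.0000)²+(0.5000)²)=2.0616, C_1=3.4124: slack
cable 2: √((2.0000)²+(-2.0000)²)=2.8284, C_2=2.8284: taut
cable 3: √((-1.0000)²+(3.0000)²)=3.1623, C_3=3.8870: slack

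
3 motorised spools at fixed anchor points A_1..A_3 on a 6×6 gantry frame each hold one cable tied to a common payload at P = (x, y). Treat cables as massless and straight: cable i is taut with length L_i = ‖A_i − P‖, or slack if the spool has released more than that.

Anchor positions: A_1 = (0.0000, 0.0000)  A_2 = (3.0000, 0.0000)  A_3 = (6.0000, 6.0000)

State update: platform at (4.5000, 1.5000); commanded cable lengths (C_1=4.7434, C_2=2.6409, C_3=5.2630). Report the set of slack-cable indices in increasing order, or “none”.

2, 3

i=1: geometric 4.7434 vs commanded 4.7434 ⇒ taut
i=2: geometric 2.1213 vs commanded 2.6409 ⇒ slack
i=3: geometric 4.7434 vs commanded 5.2630 ⇒ slack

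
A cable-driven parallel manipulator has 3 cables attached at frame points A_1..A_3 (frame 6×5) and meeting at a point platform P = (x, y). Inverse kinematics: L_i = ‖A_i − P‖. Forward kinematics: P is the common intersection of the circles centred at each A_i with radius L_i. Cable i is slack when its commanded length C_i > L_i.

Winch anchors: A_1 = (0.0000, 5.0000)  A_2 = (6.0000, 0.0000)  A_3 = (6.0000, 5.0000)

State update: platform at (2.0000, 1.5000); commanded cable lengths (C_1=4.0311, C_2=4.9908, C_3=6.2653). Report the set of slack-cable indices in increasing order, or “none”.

2, 3

i=1: geometric 4.0311 vs commanded 4.0311 ⇒ taut
i=2: geometric 4.2720 vs commanded 4.9908 ⇒ slack
i=3: geometric 5.3151 vs commanded 6.2653 ⇒ slack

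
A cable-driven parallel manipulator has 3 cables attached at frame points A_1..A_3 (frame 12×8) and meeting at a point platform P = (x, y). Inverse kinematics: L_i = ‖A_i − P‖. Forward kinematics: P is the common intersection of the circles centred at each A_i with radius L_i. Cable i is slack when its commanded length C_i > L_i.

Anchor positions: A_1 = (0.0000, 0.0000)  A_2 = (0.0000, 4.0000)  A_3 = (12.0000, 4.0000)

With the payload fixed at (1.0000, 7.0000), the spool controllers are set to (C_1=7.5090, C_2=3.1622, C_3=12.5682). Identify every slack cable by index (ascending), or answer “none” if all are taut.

cable 1: L_1 = ‖A_1−P‖ = 7.0711;  C_1 = 7.5090 → slack
cable 2: L_2 = ‖A_2−P‖ = 3.1623;  C_2 = 3.1622 → taut
cable 3: L_3 = ‖A_3−P‖ = 11.4018;  C_3 = 12.5682 → slack

1, 3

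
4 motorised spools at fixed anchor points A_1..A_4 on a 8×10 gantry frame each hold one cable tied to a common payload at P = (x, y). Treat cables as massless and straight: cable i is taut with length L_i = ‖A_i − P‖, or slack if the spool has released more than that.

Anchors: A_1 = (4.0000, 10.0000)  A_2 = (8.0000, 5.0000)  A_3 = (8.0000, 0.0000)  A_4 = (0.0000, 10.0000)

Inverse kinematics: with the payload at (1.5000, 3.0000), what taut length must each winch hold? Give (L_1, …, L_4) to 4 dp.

(7.4330, 6.8007, 7.1589, 7.1589)

cable 1: Δx=2.5000, Δy=7.0000; L_1 = √(Δx²+Δy²) = 7.4330
cable 2: Δx=6.5000, Δy=2.0000; L_2 = √(Δx²+Δy²) = 6.8007
cable 3: Δx=6.5000, Δy=-3.0000; L_3 = √(Δx²+Δy²) = 7.1589
cable 4: Δx=-1.5000, Δy=7.0000; L_4 = √(Δx²+Δy²) = 7.1589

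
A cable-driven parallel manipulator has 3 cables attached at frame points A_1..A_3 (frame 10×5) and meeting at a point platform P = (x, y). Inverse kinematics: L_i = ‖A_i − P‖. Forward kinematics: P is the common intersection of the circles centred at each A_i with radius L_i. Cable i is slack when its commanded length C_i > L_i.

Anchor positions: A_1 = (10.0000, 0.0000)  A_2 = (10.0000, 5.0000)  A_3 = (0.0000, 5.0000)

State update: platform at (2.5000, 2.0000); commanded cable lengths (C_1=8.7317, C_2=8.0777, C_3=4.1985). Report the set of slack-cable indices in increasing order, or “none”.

1, 3

cable 1: √((7.5000)²+(-2.0000)²)=7.7621, C_1=8.7317: slack
cable 2: √((7.5000)²+(3.0000)²)=8.0777, C_2=8.0777: taut
cable 3: √((-2.5000)²+(3.0000)²)=3.9051, C_3=4.1985: slack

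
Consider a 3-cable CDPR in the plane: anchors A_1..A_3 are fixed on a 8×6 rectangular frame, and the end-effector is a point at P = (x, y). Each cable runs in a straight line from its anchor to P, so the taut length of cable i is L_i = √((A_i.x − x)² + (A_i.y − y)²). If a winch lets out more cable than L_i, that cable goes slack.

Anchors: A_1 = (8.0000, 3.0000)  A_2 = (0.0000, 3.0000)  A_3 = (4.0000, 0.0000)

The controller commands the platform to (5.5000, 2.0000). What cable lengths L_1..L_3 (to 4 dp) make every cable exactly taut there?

(2.6926, 5.5902, 2.5000)

L_1 = √((8.0000−5.5000)² + (3.0000−2.0000)²) = 2.6926
L_2 = √((0.0000−5.5000)² + (3.0000−2.0000)²) = 5.5902
L_3 = √((4.0000−5.5000)² + (0.0000−2.0000)²) = 2.5000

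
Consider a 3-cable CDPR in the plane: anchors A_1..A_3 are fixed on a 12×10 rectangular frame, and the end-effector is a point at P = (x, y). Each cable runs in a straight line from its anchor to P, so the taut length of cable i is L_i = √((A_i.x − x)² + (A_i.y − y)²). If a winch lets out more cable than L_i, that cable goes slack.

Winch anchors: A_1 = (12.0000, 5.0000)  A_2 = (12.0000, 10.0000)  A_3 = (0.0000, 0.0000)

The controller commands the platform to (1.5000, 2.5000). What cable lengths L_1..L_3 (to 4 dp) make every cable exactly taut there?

L_1: Δ = A_1−P = (10.5000, 2.5000) → ‖Δ‖ = √116.5000 = 10.7935
L_2: Δ = A_2−P = (10.5000, 7.5000) → ‖Δ‖ = √166.5000 = 12.9035
L_3: Δ = A_3−P = (-1.5000, -2.5000) → ‖Δ‖ = √8.5000 = 2.9155

(10.7935, 12.9035, 2.9155)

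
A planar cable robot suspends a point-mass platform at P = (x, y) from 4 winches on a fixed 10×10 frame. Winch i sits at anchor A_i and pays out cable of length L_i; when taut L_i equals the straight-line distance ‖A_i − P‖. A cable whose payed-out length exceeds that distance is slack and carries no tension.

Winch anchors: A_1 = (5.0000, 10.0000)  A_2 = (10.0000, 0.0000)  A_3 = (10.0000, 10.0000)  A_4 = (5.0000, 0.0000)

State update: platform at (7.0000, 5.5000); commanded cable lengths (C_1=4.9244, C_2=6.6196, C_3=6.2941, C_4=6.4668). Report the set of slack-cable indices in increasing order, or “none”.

2, 3, 4

cable 1: L_1 = ‖A_1−P‖ = 4.9244;  C_1 = 4.9244 → taut
cable 2: L_2 = ‖A_2−P‖ = 6.2650;  C_2 = 6.6196 → slack
cable 3: L_3 = ‖A_3−P‖ = 5.4083;  C_3 = 6.2941 → slack
cable 4: L_4 = ‖A_4−P‖ = 5.8523;  C_4 = 6.4668 → slack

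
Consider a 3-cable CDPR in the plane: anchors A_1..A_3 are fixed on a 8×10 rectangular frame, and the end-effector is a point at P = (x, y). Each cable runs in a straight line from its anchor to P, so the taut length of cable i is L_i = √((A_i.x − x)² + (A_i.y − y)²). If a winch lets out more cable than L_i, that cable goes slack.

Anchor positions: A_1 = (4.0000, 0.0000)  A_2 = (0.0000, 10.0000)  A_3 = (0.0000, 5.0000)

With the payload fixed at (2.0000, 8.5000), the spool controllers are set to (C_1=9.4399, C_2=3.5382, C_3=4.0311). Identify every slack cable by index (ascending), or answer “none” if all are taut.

i=1: geometric 8.7321 vs commanded 9.4399 ⇒ slack
i=2: geometric 2.5000 vs commanded 3.5382 ⇒ slack
i=3: geometric 4.0311 vs commanded 4.0311 ⇒ taut

1, 2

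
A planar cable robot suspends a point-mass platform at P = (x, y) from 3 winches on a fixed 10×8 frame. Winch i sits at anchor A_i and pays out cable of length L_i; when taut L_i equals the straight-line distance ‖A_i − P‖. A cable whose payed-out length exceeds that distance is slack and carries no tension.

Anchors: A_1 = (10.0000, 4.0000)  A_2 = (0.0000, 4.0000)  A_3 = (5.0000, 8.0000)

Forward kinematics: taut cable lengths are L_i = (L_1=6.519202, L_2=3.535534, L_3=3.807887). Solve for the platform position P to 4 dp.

expand ‖A_i−P‖²=L_i² and subtract eq 1 (q_i ≔ ‖A_i‖²−L_i²)
q_1 = 100.0000+16.0000−42.5000 = 73.5000
eq1−eq2 → [20.0000  0.0000]·P = 70.0000
eq1−eq3 → [10.0000  -8.0000]·P = -1.0000
2×2 solve → P = (3.5000, 4.5000)

(3.5000, 4.5000)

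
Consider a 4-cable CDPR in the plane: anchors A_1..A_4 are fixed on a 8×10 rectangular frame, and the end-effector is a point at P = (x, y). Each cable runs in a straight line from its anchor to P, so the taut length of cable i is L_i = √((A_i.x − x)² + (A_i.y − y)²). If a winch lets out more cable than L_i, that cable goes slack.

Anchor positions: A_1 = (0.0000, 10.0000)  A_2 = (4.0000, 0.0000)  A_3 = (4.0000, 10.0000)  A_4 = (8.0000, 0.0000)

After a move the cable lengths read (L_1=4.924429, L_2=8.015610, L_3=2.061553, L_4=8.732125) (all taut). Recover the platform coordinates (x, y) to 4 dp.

expand ‖A_i−P‖²=L_i² and subtract eq 1 (q_i ≔ ‖A_i‖²−L_i²)
q_1 = 0.0000+100.0000−24.2500 = 75.7500
eq1−eq2 → [-8.0000  20.0000]·P = 124.0000
eq1−eq3 → [-8.0000  0.0000]·P = -36.0000
eq1−eq4 → [-16.0000  20.0000]·P = 88.0000
2×2 solve → P = (4.5000, 8.0000)
check cable 4: ‖A_4−P‖² = 76.2500 ≈ L_4² = 76.2500 ✓

(4.5000, 8.0000)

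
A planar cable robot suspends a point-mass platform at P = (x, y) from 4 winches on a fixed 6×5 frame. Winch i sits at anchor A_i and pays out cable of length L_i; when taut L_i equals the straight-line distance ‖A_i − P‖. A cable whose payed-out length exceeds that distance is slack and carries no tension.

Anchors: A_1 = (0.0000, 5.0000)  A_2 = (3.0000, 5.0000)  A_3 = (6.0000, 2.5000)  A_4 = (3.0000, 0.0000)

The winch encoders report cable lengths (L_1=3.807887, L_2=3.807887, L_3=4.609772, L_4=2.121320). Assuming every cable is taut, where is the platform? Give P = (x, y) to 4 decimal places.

(1.5000, 1.5000)

expand ‖A_i−P‖²=L_i² and subtract eq 1 (k_i ≔ ‖A_i‖²−L_i²)
k_1 = 0.0000+25.0000−14.5000 = 10.5000
eq1−eq2 → [-6.0000  0.0000]·P = -9.0000
eq1−eq3 → [-12.0000  5.0000]·P = -10.5000
eq1−eq4 → [-6.0000  10.0000]·P = 6.0000
2×2 solve → P = (1.5000, 1.5000)
check cable 4: ‖A_4−P‖² = 4.5000 ≈ L_4² = 4.5000 ✓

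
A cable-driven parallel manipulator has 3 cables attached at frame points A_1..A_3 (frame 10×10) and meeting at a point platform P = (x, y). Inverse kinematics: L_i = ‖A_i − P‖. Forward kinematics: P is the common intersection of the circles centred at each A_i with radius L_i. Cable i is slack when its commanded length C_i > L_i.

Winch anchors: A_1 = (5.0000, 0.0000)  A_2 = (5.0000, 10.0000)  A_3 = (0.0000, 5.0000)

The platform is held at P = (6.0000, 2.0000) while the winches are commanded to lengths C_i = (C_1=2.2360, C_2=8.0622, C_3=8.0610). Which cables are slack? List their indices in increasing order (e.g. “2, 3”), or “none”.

cable 1: L_1 = ‖A_1−P‖ = 2.2361;  C_1 = 2.2360 → taut
cable 2: L_2 = ‖A_2−P‖ = 8.0623;  C_2 = 8.0622 → taut
cable 3: L_3 = ‖A_3−P‖ = 6.7082;  C_3 = 8.0610 → slack

3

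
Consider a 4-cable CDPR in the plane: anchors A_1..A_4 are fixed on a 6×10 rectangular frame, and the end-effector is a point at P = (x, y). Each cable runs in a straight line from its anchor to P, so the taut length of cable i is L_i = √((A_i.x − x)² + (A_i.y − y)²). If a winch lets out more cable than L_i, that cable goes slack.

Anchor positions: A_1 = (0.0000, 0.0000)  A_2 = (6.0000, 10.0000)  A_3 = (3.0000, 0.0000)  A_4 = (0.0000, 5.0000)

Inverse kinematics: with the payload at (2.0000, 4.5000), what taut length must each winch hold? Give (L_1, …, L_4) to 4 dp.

L_1 = √((0.0000−2.0000)² + (0.0000−4.5000)²) = 4.9244
L_2 = √((6.0000−2.0000)² + (10.0000−4.5000)²) = 6.8007
L_3 = √((3.0000−2.0000)² + (0.0000−4.5000)²) = 4.6098
L_4 = √((0.0000−2.0000)² + (5.0000−4.5000)²) = 2.0616

(4.9244, 6.8007, 4.6098, 2.0616)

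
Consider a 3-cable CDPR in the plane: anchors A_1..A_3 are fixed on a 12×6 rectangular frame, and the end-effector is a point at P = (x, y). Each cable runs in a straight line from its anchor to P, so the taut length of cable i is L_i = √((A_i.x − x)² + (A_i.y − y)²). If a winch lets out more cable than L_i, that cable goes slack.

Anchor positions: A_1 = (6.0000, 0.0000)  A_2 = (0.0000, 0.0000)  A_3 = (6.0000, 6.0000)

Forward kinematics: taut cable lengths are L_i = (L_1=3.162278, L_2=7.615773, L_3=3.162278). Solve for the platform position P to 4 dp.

(7.0000, 3.0000)

expand ‖A_i−P‖²=L_i² and subtract eq 1 (c_i ≔ ‖A_i‖²−L_i²)
c_1 = 36.0000+0.0000−10.0000 = 26.0000
eq1−eq2 → [12.0000  0.0000]·P = 84.0000
eq1−eq3 → [0.0000  -12.0000]·P = -36.0000
2×2 solve → P = (7.0000, 3.0000)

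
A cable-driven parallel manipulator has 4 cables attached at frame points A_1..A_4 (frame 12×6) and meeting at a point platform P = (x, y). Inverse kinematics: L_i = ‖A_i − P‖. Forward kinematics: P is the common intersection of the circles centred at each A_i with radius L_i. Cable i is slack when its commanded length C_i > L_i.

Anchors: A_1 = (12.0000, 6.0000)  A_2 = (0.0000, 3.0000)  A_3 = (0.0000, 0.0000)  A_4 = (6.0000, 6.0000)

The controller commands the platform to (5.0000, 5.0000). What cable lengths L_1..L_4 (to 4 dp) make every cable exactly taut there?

(7.0711, 5.3852, 7.0711, 1.4142)

L_1: Δ = A_1−P = (7.0000, 1.0000) → ‖Δ‖ = √50.0000 = 7.0711
L_2: Δ = A_2−P = (-5.0000, -2.0000) → ‖Δ‖ = √29.0000 = 5.3852
L_3: Δ = A_3−P = (-5.0000, -5.0000) → ‖Δ‖ = √50.0000 = 7.0711
L_4: Δ = A_4−P = (1.0000, 1.0000) → ‖Δ‖ = √2.0000 = 1.4142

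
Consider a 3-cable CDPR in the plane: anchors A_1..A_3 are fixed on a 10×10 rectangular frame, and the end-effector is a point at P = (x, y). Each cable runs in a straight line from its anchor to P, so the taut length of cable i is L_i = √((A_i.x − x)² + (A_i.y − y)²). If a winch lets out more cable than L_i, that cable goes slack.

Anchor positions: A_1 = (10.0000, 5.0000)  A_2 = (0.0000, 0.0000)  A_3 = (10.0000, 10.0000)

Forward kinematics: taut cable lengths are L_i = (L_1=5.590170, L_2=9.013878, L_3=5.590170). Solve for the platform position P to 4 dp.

(5.0000, 7.5000)

each cable: (A_i−P)·(A_i−P) = L_i²; let c_i = ‖A_i‖²−L_i²
c_1 = 100.0000+25.0000−31.2500 = 93.7500
row 1: 20.0000x + 10.0000y = 175.0000  (c_2=-81.2500)
row 2: 0.0000x − 10.0000y = -75.0000  (c_3=168.7500)
Cramer on rows 1–2 → x = 5.0000, y = 7.5000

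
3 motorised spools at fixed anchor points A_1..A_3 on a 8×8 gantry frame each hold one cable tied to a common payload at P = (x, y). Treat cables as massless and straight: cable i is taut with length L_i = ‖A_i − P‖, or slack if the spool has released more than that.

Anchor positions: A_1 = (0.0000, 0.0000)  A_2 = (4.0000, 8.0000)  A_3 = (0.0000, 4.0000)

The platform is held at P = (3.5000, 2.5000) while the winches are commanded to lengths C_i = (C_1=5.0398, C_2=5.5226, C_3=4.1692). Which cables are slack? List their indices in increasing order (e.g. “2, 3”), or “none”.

i=1: geometric 4.3012 vs commanded 5.0398 ⇒ slack
i=2: geometric 5.5227 vs commanded 5.5226 ⇒ taut
i=3: geometric 3.8079 vs commanded 4.1692 ⇒ slack

1, 3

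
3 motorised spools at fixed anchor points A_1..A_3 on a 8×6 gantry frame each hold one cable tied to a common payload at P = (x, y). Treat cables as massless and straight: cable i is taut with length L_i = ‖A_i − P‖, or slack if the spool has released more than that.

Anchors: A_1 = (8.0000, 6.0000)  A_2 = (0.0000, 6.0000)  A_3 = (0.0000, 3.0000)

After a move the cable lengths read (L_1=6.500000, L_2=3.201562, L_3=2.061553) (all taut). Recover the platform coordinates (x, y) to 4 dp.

(2.0000, 3.5000)

circle eqns → linear via eq_j − eq_1; set q_j = A_j·A_j − L_j²
q_1 = 64.0000+36.0000−42.2500 = 57.7500
16.0000·x + 0.0000·y = q_1−q_2 = 32.0000
16.0000·x + 6.0000·y = q_1−q_3 = 53.0000
solve first two rows → x=2.0000, y=3.5000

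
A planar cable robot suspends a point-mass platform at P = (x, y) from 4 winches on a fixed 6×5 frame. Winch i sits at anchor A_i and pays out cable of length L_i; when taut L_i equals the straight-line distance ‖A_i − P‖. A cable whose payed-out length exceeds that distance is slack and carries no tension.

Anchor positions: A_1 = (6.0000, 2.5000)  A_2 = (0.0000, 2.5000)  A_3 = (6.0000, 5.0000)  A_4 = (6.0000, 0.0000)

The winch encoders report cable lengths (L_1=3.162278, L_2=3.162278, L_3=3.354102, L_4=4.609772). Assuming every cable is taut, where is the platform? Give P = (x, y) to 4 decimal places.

(3.0000, 3.5000)

expand ‖A_i−P‖²=L_i² and subtract eq 1 (q_i ≔ ‖A_i‖²−L_i²)
q_1 = 36.0000+6.2500−10.0000 = 32.2500
eq1−eq2 → [12.0000  0.0000]·P = 36.0000
eq1−eq3 → [0.0000  -5.0000]·P = -17.5000
eq1−eq4 → [0.0000  5.0000]·P = 17.5000
2×2 solve → P = (3.0000, 3.5000)
check cable 4: ‖A_4−P‖² = 21.2500 ≈ L_4² = 21.2500 ✓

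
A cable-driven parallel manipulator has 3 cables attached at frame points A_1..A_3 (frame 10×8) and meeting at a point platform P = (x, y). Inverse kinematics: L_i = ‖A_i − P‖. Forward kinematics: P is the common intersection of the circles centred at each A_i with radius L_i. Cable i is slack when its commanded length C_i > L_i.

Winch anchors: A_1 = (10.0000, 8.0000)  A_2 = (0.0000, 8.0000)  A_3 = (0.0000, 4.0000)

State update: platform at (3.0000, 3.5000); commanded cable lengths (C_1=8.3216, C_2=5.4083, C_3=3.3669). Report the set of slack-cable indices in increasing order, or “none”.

i=1: geometric 8.3217 vs commanded 8.3216 ⇒ taut
i=2: geometric 5.4083 vs commanded 5.4083 ⇒ taut
i=3: geometric 3.0414 vs commanded 3.3669 ⇒ slack

3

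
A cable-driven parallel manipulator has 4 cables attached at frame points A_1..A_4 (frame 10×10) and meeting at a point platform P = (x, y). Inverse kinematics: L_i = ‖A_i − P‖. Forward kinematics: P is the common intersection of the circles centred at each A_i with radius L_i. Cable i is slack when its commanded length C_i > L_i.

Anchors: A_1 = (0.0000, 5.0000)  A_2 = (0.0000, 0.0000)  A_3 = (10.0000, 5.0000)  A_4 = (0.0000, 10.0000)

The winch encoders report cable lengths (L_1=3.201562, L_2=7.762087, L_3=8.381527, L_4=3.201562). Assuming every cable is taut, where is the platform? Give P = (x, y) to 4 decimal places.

(2.0000, 7.5000)

circle eqns → linear via eq_j − eq_1; set c_j = A_j·A_j − L_j²
c_1 = 0.0000+25.0000−10.2500 = 14.7500
0.0000·x + 10.0000·y = c_1−c_2 = 75.0000
-20.0000·x + 0.0000·y = c_1−c_3 = -40.0000
0.0000·x − 10.0000·y = c_1−c_4 = -75.0000
solve first two rows → x=2.0000, y=7.5000
check cable 4: ‖A_4−P‖² = 10.2500 ≈ L_4² = 10.2500 ✓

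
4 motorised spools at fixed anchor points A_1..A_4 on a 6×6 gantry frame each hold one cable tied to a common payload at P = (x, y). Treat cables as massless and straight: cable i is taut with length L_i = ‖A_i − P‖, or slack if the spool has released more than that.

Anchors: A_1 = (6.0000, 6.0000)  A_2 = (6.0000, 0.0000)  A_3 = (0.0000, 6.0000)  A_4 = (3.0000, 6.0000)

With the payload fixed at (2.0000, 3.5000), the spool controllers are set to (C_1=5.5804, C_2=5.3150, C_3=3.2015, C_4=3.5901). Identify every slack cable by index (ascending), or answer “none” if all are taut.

cable 1: √((4.0000)²+(2.5000)²)=4.7170, C_1=5.5804: slack
cable 2: √((4.0000)²+(-3.5000)²)=5.3151, C_2=5.3150: taut
cable 3: √((-2.0000)²+(2.5000)²)=3.2016, C_3=3.2015: taut
cable 4: √((1.0000)²+(2.5000)²)=2.6926, C_4=3.5901: slack

1, 4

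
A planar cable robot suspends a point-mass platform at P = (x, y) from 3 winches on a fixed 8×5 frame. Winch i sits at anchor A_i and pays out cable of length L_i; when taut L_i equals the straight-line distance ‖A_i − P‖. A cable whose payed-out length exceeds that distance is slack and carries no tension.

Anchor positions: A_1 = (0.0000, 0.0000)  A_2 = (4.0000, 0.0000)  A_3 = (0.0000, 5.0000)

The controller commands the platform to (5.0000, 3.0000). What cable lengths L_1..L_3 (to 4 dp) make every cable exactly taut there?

L_1: Δ = A_1−P = (-5.0000, -3.0000) → ‖Δ‖ = √34.0000 = 5.8310
L_2: Δ = A_2−P = (-1.0000, -3.0000) → ‖Δ‖ = √10.0000 = 3.1623
L_3: Δ = A_3−P = (-5.0000, 2.0000) → ‖Δ‖ = √29.0000 = 5.3852

(5.8310, 3.1623, 5.3852)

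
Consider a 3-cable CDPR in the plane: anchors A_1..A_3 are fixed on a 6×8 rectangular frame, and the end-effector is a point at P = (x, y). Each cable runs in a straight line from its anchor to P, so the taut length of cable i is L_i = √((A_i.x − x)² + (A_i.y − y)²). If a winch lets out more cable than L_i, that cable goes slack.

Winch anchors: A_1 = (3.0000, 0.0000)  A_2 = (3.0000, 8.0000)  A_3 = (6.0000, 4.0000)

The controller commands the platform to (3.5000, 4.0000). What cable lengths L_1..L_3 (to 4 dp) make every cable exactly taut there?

L_1: Δ = A_1−P = (-0.5000, -4.0000) → ‖Δ‖ = √16.2500 = 4.0311
L_2: Δ = A_2−P = (-0.5000, 4.0000) → ‖Δ‖ = √16.2500 = 4.0311
L_3: Δ = A_3−P = (2.5000, 0.0000) → ‖Δ‖ = √6.2500 = 2.5000

(4.0311, 4.0311, 2.5000)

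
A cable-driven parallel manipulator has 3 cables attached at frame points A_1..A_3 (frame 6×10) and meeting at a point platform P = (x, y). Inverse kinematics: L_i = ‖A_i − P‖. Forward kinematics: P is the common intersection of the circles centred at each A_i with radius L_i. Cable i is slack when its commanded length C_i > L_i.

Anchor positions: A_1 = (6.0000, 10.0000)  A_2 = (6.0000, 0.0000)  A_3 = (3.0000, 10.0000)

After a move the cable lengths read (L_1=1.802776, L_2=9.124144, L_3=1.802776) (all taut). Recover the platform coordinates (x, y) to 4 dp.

(4.5000, 9.0000)

expand ‖A_i−P‖²=L_i² and subtract eq 1 (q_i ≔ ‖A_i‖²−L_i²)
q_1 = 36.0000+100.0000−3.2500 = 132.7500
eq1−eq2 → [0.0000  20.0000]·P = 180.0000
eq1−eq3 → [6.0000  0.0000]·P = 27.0000
2×2 solve → P = (4.5000, 9.0000)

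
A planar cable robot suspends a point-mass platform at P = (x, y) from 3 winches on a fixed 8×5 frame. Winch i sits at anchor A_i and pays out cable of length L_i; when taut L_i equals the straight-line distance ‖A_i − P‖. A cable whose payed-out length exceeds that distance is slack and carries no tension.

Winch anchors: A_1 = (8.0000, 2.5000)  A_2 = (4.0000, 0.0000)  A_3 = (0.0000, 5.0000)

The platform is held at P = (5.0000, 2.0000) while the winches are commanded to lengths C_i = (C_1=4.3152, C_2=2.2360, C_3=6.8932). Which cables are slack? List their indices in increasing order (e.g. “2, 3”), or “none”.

cable 1: L_1 = ‖A_1−P‖ = 3.0414;  C_1 = 4.3152 → slack
cable 2: L_2 = ‖A_2−P‖ = 2.2361;  C_2 = 2.2360 → taut
cable 3: L_3 = ‖A_3−P‖ = 5.8310;  C_3 = 6.8932 → slack

1, 3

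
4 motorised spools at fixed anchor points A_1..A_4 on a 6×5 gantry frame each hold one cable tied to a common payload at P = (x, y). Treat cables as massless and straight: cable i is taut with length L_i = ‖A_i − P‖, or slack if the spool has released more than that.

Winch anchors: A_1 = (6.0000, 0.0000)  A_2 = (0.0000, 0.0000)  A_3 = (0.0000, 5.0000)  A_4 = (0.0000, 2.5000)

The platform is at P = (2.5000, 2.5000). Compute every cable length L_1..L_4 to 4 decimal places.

(4.3012, 3.5355, 3.5355, 2.5000)

L_1 = √((6.0000−2.5000)² + (0.0000−2.5000)²) = 4.3012
L_2 = √((0.0000−2.5000)² + (0.0000−2.5000)²) = 3.5355
L_3 = √((0.0000−2.5000)² + (5.0000−2.5000)²) = 3.5355
L_4 = √((0.0000−2.5000)² + (2.5000−2.5000)²) = 2.5000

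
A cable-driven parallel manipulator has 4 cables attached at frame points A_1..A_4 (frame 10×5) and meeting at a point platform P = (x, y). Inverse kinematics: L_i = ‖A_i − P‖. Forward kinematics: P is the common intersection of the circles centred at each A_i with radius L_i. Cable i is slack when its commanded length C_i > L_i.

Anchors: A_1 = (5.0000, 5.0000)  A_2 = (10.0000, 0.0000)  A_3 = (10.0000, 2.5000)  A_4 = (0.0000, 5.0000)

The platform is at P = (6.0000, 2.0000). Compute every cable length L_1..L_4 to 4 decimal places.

L_1: Δ = A_1−P = (-1.0000, 3.0000) → ‖Δ‖ = √10.0000 = 3.1623
L_2: Δ = A_2−P = (4.0000, -2.0000) → ‖Δ‖ = √20.0000 = 4.4721
L_3: Δ = A_3−P = (4.0000, 0.5000) → ‖Δ‖ = √16.2500 = 4.0311
L_4: Δ = A_4−P = (-6.0000, 3.0000) → ‖Δ‖ = √45.0000 = 6.7082

(3.1623, 4.4721, 4.0311, 6.7082)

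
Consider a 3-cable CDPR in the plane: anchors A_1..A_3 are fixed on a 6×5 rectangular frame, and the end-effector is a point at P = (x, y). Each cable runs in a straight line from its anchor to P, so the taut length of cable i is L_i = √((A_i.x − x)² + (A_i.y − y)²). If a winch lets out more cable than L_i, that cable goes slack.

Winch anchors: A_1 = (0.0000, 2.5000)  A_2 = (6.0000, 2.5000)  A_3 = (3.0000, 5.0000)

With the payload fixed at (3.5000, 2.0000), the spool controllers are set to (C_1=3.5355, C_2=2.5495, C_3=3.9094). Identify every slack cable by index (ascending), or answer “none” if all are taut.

3

i=1: geometric 3.5355 vs commanded 3.5355 ⇒ taut
i=2: geometric 2.5495 vs commanded 2.5495 ⇒ taut
i=3: geometric 3.0414 vs commanded 3.9094 ⇒ slack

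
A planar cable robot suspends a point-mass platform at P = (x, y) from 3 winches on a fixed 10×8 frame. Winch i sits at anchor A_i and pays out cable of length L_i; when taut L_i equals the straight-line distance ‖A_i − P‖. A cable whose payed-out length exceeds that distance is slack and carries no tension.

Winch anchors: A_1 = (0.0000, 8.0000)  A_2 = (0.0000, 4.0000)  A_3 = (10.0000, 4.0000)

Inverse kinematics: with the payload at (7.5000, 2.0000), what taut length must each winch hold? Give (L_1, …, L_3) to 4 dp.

(9.6047, 7.7621, 3.2016)

cable 1: Δx=-7.5000, Δy=6.0000; L_1 = √(Δx²+Δy²) = 9.6047
cable 2: Δx=-7.5000, Δy=2.0000; L_2 = √(Δx²+Δy²) = 7.7621
cable 3: Δx=2.5000, Δy=2.0000; L_3 = √(Δx²+Δy²) = 3.2016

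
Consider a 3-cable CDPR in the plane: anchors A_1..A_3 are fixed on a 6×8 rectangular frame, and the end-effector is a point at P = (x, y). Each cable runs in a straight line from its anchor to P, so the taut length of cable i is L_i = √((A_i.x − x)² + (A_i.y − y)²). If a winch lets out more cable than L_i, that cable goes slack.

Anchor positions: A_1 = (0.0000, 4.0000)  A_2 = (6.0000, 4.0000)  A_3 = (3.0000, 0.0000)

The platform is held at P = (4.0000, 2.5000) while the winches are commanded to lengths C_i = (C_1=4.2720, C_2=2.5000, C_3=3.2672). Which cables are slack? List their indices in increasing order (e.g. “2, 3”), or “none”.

cable 1: L_1 = ‖A_1−P‖ = 4.2720;  C_1 = 4.2720 → taut
cable 2: L_2 = ‖A_2−P‖ = 2.5000;  C_2 = 2.5000 → taut
cable 3: L_3 = ‖A_3−P‖ = 2.6926;  C_3 = 3.2672 → slack

3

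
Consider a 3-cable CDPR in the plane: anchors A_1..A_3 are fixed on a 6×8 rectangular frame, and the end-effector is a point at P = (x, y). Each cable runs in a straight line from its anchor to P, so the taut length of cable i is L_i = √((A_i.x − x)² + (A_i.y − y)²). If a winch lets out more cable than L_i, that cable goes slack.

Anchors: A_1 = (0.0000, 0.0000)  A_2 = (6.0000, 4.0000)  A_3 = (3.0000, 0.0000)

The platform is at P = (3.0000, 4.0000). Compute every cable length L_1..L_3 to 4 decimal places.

L_1 = √((0.0000−3.0000)² + (0.0000−4.0000)²) = 5.0000
L_2 = √((6.0000−3.0000)² + (4.0000−4.0000)²) = 3.0000
L_3 = √((3.0000−3.0000)² + (0.0000−4.0000)²) = 4.0000

(5.0000, 3.0000, 4.0000)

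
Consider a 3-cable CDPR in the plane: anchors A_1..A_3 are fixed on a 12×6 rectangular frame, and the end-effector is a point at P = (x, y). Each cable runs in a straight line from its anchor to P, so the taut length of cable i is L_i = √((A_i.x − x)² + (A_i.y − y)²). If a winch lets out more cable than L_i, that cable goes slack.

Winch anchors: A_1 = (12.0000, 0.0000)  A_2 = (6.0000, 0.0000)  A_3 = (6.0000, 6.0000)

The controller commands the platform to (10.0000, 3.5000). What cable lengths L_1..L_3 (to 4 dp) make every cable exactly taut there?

(4.0311, 5.3151, 4.7170)

cable 1: Δx=2.0000, Δy=-3.5000; L_1 = √(Δx²+Δy²) = 4.0311
cable 2: Δx=-4.0000, Δy=-3.5000; L_2 = √(Δx²+Δy²) = 5.3151
cable 3: Δx=-4.0000, Δy=2.5000; L_3 = √(Δx²+Δy²) = 4.7170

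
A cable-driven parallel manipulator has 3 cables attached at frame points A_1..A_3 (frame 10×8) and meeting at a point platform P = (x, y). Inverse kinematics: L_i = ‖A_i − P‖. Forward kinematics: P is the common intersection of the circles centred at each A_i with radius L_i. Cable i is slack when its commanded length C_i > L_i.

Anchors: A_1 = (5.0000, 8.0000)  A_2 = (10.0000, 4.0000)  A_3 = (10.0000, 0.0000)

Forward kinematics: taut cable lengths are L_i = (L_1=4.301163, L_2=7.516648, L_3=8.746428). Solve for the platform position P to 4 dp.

(2.5000, 4.5000)

circle eqns → linear via eq_j − eq_1; set c_j = A_j·A_j − L_j²
c_1 = 25.0000+64.0000−18.5000 = 70.5000
-10.0000·x + 8.0000·y = c_1−c_2 = 11.0000
-10.0000·x + 16.0000·y = c_1−c_3 = 47.0000
solve first two rows → x=2.5000, y=4.5000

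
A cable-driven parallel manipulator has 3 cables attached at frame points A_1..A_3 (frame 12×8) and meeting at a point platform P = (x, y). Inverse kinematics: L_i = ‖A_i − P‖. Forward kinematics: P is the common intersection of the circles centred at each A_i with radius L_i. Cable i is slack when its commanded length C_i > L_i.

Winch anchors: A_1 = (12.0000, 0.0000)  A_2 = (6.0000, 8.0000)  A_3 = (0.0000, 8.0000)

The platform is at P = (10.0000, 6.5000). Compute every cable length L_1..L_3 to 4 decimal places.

L_1: Δ = A_1−P = (2.0000, -6.5000) → ‖Δ‖ = √46.2500 = 6.8007
L_2: Δ = A_2−P = (-4.0000, 1.5000) → ‖Δ‖ = √18.2500 = 4.2720
L_3: Δ = A_3−P = (-10.0000, 1.5000) → ‖Δ‖ = √102.2500 = 10.1119

(6.8007, 4.2720, 10.1119)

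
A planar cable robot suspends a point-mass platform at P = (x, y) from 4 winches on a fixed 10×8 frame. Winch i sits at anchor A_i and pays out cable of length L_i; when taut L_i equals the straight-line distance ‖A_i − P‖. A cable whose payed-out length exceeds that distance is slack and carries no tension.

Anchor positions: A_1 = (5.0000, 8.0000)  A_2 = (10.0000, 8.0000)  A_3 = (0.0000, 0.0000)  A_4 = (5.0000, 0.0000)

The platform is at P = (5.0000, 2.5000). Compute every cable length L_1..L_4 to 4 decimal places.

cable 1: Δx=0.0000, Δy=5.5000; L_1 = √(Δx²+Δy²) = 5.5000
cable 2: Δx=5.0000, Δy=5.5000; L_2 = √(Δx²+Δy²) = 7.4330
cable 3: Δx=-5.0000, Δy=-2.5000; L_3 = √(Δx²+Δy²) = 5.5902
cable 4: Δx=0.0000, Δy=-2.5000; L_4 = √(Δx²+Δy²) = 2.5000

(5.5000, 7.4330, 5.5902, 2.5000)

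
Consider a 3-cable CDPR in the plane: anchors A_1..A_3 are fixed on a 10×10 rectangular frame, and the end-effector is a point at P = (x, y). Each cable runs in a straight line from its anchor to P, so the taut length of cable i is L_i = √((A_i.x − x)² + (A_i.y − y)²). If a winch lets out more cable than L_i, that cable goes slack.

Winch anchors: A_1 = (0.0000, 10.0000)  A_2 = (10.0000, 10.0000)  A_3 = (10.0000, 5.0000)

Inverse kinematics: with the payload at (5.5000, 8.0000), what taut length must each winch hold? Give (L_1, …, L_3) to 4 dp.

L_1 = √((0.0000−5.5000)² + (10.0000−8.0000)²) = 5.8523
L_2 = √((10.0000−5.5000)² + (10.0000−8.0000)²) = 4.9244
L_3 = √((10.0000−5.5000)² + (5.0000−8.0000)²) = 5.4083

(5.8523, 4.9244, 5.4083)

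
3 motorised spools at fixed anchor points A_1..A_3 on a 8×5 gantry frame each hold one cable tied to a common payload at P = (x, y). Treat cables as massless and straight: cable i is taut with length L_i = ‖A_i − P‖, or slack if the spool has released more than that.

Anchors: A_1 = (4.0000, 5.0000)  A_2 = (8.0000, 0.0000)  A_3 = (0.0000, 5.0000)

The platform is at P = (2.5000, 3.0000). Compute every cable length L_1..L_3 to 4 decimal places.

(2.5000, 6.2650, 3.2016)

cable 1: Δx=1.5000, Δy=2.0000; L_1 = √(Δx²+Δy²) = 2.5000
cable 2: Δx=5.5000, Δy=-3.0000; L_2 = √(Δx²+Δy²) = 6.2650
cable 3: Δx=-2.5000, Δy=2.0000; L_3 = √(Δx²+Δy²) = 3.2016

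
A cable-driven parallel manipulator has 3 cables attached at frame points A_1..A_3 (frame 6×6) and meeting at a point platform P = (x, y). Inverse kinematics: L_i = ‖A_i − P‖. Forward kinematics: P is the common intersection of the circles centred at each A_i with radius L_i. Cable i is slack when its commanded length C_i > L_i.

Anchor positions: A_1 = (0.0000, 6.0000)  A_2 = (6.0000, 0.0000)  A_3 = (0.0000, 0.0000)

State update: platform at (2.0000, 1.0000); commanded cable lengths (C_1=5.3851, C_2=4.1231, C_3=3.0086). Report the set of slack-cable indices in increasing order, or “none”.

cable 1: L_1 = ‖A_1−P‖ = 5.3852;  C_1 = 5.3851 → taut
cable 2: L_2 = ‖A_2−P‖ = 4.1231;  C_2 = 4.1231 → taut
cable 3: L_3 = ‖A_3−P‖ = 2.2361;  C_3 = 3.0086 → slack

3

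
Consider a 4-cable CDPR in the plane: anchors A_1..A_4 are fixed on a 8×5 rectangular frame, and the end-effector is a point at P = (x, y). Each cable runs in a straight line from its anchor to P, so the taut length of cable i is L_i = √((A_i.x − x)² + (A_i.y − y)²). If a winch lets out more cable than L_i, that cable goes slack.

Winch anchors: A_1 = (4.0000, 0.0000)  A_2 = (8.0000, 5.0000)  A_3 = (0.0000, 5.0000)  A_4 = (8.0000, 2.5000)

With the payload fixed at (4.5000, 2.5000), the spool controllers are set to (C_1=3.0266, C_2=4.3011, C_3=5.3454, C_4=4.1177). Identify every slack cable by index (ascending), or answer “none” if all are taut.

cable 1: √((-0.5000)²+(-2.5000)²)=2.5495, C_1=3.0266: slack
cable 2: √((3.5000)²+(2.5000)²)=4.3012, C_2=4.3011: taut
cable 3: √((-4.5000)²+(2.5000)²)=5.1478, C_3=5.3454: slack
cable 4: √((3.5000)²+(0.0000)²)=3.5000, C_4=4.1177: slack

1, 3, 4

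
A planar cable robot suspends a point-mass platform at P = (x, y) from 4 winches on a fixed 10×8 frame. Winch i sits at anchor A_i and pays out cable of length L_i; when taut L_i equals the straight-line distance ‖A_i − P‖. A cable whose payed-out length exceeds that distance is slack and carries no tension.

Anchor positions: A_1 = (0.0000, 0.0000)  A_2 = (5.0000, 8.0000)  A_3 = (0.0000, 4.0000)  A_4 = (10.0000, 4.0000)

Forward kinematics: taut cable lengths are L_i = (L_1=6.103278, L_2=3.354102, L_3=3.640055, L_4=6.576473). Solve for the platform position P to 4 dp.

(3.5000, 5.0000)

expand ‖A_i−P‖²=L_i² and subtract eq 1 (q_i ≔ ‖A_i‖²−L_i²)
q_1 = 0.0000+0.0000−37.2500 = -37.2500
eq1−eq2 → [-10.0000  -16.0000]·P = -115.0000
eq1−eq3 → [0.0000  -8.0000]·P = -40.0000
eq1−eq4 → [-20.0000  -8.0000]·P = -110.0000
2×2 solve → P = (3.5000, 5.0000)
check cable 4: ‖A_4−P‖² = 43.2500 ≈ L_4² = 43.2500 ✓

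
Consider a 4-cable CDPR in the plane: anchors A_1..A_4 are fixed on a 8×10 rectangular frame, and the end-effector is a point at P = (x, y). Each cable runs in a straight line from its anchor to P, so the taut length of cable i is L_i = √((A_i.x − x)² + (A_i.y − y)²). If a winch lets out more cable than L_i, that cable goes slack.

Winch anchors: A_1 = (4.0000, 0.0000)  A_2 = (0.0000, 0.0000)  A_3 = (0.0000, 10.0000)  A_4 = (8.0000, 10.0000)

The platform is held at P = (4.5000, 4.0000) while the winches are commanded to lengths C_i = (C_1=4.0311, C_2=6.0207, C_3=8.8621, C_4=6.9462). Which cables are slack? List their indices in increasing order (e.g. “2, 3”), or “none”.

cable 1: L_1 = ‖A_1−P‖ = 4.0311;  C_1 = 4.0311 → taut
cable 2: L_2 = ‖A_2−P‖ = 6.0208;  C_2 = 6.0207 → taut
cable 3: L_3 = ‖A_3−P‖ = 7.5000;  C_3 = 8.8621 → slack
cable 4: L_4 = ‖A_4−P‖ = 6.9462;  C_4 = 6.9462 → taut

3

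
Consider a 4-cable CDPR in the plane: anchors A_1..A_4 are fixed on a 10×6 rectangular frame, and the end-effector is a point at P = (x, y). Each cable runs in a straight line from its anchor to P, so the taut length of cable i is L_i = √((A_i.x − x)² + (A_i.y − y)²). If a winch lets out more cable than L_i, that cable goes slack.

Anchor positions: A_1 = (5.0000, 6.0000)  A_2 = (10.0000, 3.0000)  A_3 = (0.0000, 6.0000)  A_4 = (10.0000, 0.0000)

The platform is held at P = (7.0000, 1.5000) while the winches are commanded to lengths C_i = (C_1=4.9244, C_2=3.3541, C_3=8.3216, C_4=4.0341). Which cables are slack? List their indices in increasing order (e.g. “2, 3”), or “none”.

cable 1: L_1 = ‖A_1−P‖ = 4.9244;  C_1 = 4.9244 → taut
cable 2: L_2 = ‖A_2−P‖ = 3.3541;  C_2 = 3.3541 → taut
cable 3: L_3 = ‖A_3−P‖ = 8.3217;  C_3 = 8.3216 → taut
cable 4: L_4 = ‖A_4−P‖ = 3.3541;  C_4 = 4.0341 → slack

4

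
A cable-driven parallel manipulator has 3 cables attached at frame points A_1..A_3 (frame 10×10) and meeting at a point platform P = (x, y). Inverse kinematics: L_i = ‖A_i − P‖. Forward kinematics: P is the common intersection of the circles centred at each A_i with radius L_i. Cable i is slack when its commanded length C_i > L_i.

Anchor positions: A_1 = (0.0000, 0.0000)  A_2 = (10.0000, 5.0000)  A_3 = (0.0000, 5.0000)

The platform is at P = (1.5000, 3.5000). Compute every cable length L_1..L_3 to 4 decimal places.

(3.8079, 8.6313, 2.1213)

L_1: Δ = A_1−P = (-1.5000, -3.5000) → ‖Δ‖ = √14.5000 = 3.8079
L_2: Δ = A_2−P = (8.5000, 1.5000) → ‖Δ‖ = √74.5000 = 8.6313
L_3: Δ = A_3−P = (-1.5000, 1.5000) → ‖Δ‖ = √4.5000 = 2.1213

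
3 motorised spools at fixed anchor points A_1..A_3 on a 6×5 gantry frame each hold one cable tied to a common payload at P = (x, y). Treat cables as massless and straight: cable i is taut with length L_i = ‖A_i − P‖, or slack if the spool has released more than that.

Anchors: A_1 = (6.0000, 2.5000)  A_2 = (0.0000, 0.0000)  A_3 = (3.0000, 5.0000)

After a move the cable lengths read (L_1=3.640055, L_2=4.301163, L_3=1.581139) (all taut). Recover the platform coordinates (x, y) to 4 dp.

circle eqns → linear via eq_j − eq_1; set c_j = A_j·A_j − L_j²
c_1 = 36.0000+6.2500−13.2500 = 29.0000
12.0000·x + 5.0000·y = c_1−c_2 = 47.5000
6.0000·x − 5.0000·y = c_1−c_3 = -2.5000
solve first two rows → x=2.5000, y=3.5000

(2.5000, 3.5000)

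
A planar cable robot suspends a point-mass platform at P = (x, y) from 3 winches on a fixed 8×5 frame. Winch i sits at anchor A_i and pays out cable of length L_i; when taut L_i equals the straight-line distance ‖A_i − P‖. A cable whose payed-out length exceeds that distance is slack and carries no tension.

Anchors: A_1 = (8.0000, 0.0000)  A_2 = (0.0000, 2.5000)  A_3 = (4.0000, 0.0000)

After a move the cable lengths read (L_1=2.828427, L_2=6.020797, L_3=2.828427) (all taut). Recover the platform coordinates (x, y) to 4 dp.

each cable: (A_i−P)·(A_i−P) = L_i²; let c_i = ‖A_i‖²−L_i²
c_1 = 64.0000+0.0000−8.0000 = 56.0000
row 1: 16.0000x − 5.0000y = 86.0000  (c_2=-30.0000)
row 2: 8.0000x + 0.0000y = 48.0000  (c_3=8.0000)
Cramer on rows 1–2 → x = 6.0000, y = 2.0000

(6.0000, 2.0000)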